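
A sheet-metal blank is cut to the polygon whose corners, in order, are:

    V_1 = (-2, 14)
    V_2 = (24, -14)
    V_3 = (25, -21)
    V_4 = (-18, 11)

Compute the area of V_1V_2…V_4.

397.5

Apply the shoelace (surveyor's) formula: 2A = Σ (x_i·y_{i+1} − x_{i+1}·y_i), indices taken mod 4.
Cross-terms: -308, -154, -103, -230  ⇒  Σ = -795
Area = |Σ|/2 = 397.5.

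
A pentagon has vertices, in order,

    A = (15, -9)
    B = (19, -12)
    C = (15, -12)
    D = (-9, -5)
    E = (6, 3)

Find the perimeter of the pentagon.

|AB| = √((4)² + (-3)²) = √25 = 5
|BC| = √((-4)² + (0)²) = √16 = 4
|CD| = √((-24)² + (7)²) = √625 = 25
|DE| = √((15)² + (8)²) = √289 = 17
|EA| = √((9)² + (-12)²) = √225 = 15
Perimeter = 5 + 4 + 25 + 17 + 15 = 66.

66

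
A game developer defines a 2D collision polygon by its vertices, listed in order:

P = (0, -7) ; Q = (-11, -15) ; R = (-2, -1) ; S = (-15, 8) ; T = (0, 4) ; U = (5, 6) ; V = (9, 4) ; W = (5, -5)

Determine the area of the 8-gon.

170.5

P→Q: (0)(-15) − (-11)(-7) = -77
Q→R: (-11)(-1) − (-2)(-15) = -19
R→S: (-2)(8) − (-15)(-1) = -31
S→T: (-15)(4) − (0)(8) = -60
T→U: (0)(6) − (5)(4) = -20
U→V: (5)(4) − (9)(6) = -34
V→W: (9)(-5) − (5)(4) = -65
W→P: (5)(-7) − (0)(-5) = -35
Σ = -341
Area = |Σ|/2 = 170.5.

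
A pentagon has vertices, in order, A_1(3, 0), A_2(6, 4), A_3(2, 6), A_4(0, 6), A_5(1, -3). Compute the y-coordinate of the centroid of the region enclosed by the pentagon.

Apply the shoelace (surveyor's) formula. First the cross-terms c_i = x_i·y_{i+1} − x_{i+1}·y_i:
  12, 28, 12, -6, 9  ⇒  2A = 55, A = 27.5.
Then Σ (y_i + y_{i+1})·c_i = 427, so ȳ = 427 / (6·27.5) = 427/165.

427/165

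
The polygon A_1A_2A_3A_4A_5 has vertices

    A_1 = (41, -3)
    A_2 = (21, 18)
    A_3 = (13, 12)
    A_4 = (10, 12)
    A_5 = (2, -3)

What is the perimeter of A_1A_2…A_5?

98

|A_1A_2| = √((-20)² + (21)²) = √841 = 29
|A_2A_3| = √((-8)² + (-6)²) = √100 = 10
|A_3A_4| = √((-3)² + (0)²) = √9 = 3
|A_4A_5| = √((-8)² + (-15)²) = √289 = 17
|A_5A_1| = √((39)² + (0)²) = √1521 = 39
Perimeter = 29 + 10 + 3 + 17 + 39 = 98.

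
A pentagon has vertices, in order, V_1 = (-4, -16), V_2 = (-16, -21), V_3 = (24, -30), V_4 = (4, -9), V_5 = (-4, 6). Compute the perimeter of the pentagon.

|V_1V_2| = √((-12)² + (-5)²) = √169 = 13
|V_2V_3| = √((40)² + (-9)²) = √1681 = 41
|V_3V_4| = √((-20)² + (21)²) = √841 = 29
|V_4V_5| = √((-8)² + (15)²) = √289 = 17
|V_5V_1| = √((0)² + (-22)²) = √484 = 22
Perimeter = 13 + 41 + 29 + 17 + 22 = 122.

122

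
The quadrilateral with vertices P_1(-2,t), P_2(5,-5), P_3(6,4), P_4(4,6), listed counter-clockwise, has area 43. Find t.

The doubled signed area Σ (x_i y_{i+1} − x_{i+1} y_i) is linear in t.
With t=0 it equals 92; the coefficient of t is -1 (from the two edges through P_1).
So -1·t + 92 = 2·43 = 86 ⇒ t = 6.

6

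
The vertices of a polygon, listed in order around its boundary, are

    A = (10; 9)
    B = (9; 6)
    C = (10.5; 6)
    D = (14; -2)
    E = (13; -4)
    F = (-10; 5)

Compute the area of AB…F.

Apply the surveyor's formula: 2A = Σ (x_i·y_{i+1} − x_{i+1}·y_i), indices taken mod 6.
A→B: (10)(6) − (9)(9) = -21
B→C: (9)(6) − (10.5)(6) = -9
C→D: (10.5)(-2) − (14)(6) = -105
D→E: (14)(-4) − (13)(-2) = -30
E→F: (13)(5) − (-10)(-4) = 25
F→A: (-10)(9) − (10)(5) = -140
Σ = -280
Area = |Σ|/2 = 140.

140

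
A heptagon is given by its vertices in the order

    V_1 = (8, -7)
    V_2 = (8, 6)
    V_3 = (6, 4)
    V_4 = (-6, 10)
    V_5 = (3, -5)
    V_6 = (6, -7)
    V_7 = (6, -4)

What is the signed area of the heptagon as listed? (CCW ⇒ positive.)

100.5

V_1→V_2: (8)(6) − (8)(-7) = 104
V_2→V_3: (8)(4) − (6)(6) = -4
V_3→V_4: (6)(10) − (-6)(4) = 84
V_4→V_5: (-6)(-5) − (3)(10) = 0
V_5→V_6: (3)(-7) − (6)(-5) = 9
V_6→V_7: (6)(-4) − (6)(-7) = 18
V_7→V_1: (6)(-7) − (8)(-4) = -10
Σ = 201
Signed area = Σ/2 = 100.5 (positive ⇒ counter-clockwise traversal).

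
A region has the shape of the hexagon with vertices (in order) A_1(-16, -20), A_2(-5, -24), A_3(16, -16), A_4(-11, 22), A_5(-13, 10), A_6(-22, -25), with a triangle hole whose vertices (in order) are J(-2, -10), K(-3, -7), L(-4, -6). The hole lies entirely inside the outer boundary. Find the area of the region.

Outer boundary:
Apply the shoelace (surveyor's) formula: 2A = Σ (x_i·y_{i+1} − x_{i+1}·y_i), indices taken mod 6.
Σ = (284) + (464) + (176) + (176) + (545) + (40) = 1685
Area = |Σ|/2 = 842.5.
Hole:
Apply the shoelace (surveyor's) formula: 2A = Σ (x_i·y_{i+1} − x_{i+1}·y_i), indices taken mod 3.
Σ = (-16) + (-10) + (28) = 2
Area = |Σ|/2 = 1.
Net area = 842.5 − 1 = 841.5.

841.5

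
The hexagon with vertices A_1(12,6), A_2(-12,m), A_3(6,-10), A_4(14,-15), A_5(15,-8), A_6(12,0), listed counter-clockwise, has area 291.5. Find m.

10

The doubled signed area Σ (x_i y_{i+1} − x_{i+1} y_i) is linear in m.
With m=0 it equals 523; the coefficient of m is 6 (from the two edges through A_2).
So 6·m + 523 = 2·291.5 = 583 ⇒ m = 10.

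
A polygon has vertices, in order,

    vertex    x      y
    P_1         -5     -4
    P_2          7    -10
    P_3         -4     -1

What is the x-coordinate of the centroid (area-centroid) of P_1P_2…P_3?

-2/3

Apply the shoelace formula. First the cross-terms c_i = x_i·y_{i+1} − x_{i+1}·y_i:
  78, -47, 11  ⇒  2A = 42, A = 21.
Then Σ (x_i + x_{i+1})·c_i = -84, so x̄ = -84 / (6·21) = -2/3.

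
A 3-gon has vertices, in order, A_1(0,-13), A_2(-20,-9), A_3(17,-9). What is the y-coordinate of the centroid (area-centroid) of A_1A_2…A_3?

-31/3

Apply the surveyor's formula. First the cross-terms c_i = x_i·y_{i+1} − x_{i+1}·y_i:
  -260, 333, -221  ⇒  2A = -148, A = -74.
Then Σ (y_i + y_{i+1})·c_i = 4588, so ȳ = 4588 / (6·(-74)) = -31/3.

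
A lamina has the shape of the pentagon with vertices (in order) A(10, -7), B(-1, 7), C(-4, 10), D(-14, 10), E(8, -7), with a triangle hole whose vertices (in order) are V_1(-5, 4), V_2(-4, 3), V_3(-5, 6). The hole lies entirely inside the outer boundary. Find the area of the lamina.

105.5

Outer boundary:
Cross-terms: 63, 18, 100, 18, 14  ⇒  Σ = 213
Area = |Σ|/2 = 106.5.
Hole:
Apply Gauss's area formula: 2A = Σ (x_i·y_{i+1} − x_{i+1}·y_i), indices taken mod 3.
Cross-terms: 1, -9, 10  ⇒  Σ = 2
Area = |Σ|/2 = 1.
Net area = 106.5 − 1 = 105.5.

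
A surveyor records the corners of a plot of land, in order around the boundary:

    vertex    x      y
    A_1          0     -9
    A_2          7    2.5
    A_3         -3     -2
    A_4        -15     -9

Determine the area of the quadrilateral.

94.25

Σ = (63) + (-6.5) + (-3) + (135) = 188.5
Area = |Σ|/2 = 94.25.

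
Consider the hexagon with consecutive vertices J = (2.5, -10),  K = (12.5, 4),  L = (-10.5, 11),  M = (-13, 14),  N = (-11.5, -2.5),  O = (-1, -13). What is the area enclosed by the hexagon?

Cross-terms: 135, 179.5, -4, 193.5, 147, 42.5  ⇒  Σ = 693.5
Area = |Σ|/2 = 346.75.

346.75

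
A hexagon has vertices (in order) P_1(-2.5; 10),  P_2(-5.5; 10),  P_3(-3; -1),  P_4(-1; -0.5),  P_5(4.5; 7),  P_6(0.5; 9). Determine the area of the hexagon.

Apply the shoelace formula: 2A = Σ (x_i·y_{i+1} − x_{i+1}·y_i), indices taken mod 6.
Σ = (30) + (35.5) + (0.5) + (-4.75) + (37) + (27.5) = 125.75
Area = |Σ|/2 = 62.875.

62.875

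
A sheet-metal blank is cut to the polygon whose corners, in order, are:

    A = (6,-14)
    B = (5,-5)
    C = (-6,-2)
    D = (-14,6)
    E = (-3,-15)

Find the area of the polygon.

148

Σ = (40) + (-40) + (-64) + (228) + (132) = 296
Area = |Σ|/2 = 148.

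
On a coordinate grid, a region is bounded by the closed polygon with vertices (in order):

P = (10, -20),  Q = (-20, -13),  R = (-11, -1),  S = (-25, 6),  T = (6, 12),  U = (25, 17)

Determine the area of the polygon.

974

P→Q: (10)(-13) − (-20)(-20) = -530
Q→R: (-20)(-1) − (-11)(-13) = -123
R→S: (-11)(6) − (-25)(-1) = -91
S→T: (-25)(12) − (6)(6) = -336
T→U: (6)(17) − (25)(12) = -198
U→P: (25)(-20) − (10)(17) = -670
Σ = -1948
Area = |Σ|/2 = 974.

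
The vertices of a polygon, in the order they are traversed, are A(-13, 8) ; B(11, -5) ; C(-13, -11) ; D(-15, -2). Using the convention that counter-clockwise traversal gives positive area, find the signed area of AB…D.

Apply the shoelace formula: 2A = Σ (x_i·y_{i+1} − x_{i+1}·y_i), indices taken mod 4.
Cross-terms: -23, -186, -139, -146  ⇒  Σ = -494
Signed area = Σ/2 = -247 (negative ⇒ clockwise traversal).

-247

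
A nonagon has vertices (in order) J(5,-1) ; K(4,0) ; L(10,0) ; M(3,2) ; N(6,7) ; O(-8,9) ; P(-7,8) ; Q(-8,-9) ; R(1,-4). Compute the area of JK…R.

164.5

Apply Gauss's area formula: 2A = Σ (x_i·y_{i+1} − x_{i+1}·y_i), indices taken mod 9.
Σ = (4) + (0) + (20) + (9) + (110) + (-1) + (127) + (41) + (19) = 329
Area = |Σ|/2 = 164.5.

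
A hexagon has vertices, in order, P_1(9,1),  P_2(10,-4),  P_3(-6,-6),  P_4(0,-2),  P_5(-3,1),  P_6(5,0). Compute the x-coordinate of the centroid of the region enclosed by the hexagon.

Apply the shoelace (surveyor's) formula. First the cross-terms c_i = x_i·y_{i+1} − x_{i+1}·y_i:
  -46, -84, 12, -6, -5, 5  ⇒  2A = -124, A = -62.
Then Σ (x_i + x_{i+1})·c_i = -1204, so x̄ = -1204 / (6·(-62)) = 301/93.

301/93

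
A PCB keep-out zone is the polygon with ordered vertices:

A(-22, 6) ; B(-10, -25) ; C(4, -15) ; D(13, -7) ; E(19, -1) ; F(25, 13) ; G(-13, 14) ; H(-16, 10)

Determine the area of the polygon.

A→B: (-22)(-25) − (-10)(6) = 610
B→C: (-10)(-15) − (4)(-25) = 250
C→D: (4)(-7) − (13)(-15) = 167
D→E: (13)(-1) − (19)(-7) = 120
E→F: (19)(13) − (25)(-1) = 272
F→G: (25)(14) − (-13)(13) = 519
G→H: (-13)(10) − (-16)(14) = 94
H→A: (-16)(6) − (-22)(10) = 124
Σ = 2156
Area = |Σ|/2 = 1078.

1078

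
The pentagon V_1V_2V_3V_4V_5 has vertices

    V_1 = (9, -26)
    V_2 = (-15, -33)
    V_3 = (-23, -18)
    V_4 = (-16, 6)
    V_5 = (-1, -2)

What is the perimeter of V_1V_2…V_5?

110

|V_1V_2| = √((-24)² + (-7)²) = √625 = 25
|V_2V_3| = √((-8)² + (15)²) = √289 = 17
|V_3V_4| = √((7)² + (24)²) = √625 = 25
|V_4V_5| = √((15)² + (-8)²) = √289 = 17
|V_5V_1| = √((10)² + (-24)²) = √676 = 26
Perimeter = 25 + 17 + 25 + 17 + 26 = 110.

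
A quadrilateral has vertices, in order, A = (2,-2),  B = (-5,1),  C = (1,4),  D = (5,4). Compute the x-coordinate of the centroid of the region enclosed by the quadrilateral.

38/63

Apply the shoelace formula. First the cross-terms c_i = x_i·y_{i+1} − x_{i+1}·y_i:
  -8, -21, -16, -18  ⇒  2A = -63, A = -31.5.
Then Σ (x_i + x_{i+1})·c_i = -114, so x̄ = -114 / (6·(-31.5)) = 38/63.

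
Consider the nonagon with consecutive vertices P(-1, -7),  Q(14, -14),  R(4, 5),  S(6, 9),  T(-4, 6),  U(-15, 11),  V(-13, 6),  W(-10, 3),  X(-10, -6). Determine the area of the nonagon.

Apply the shoelace formula: 2A = Σ (x_i·y_{i+1} − x_{i+1}·y_i), indices taken mod 9.
Σ = (112) + (126) + (6) + (72) + (46) + (53) + (21) + (90) + (64) = 590
Area = |Σ|/2 = 295.

295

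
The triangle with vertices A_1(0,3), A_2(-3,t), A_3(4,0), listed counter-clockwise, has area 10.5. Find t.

The doubled signed area Σ (x_i y_{i+1} − x_{i+1} y_i) is linear in t.
With t=0 it equals 21; the coefficient of t is -4 (from the two edges through A_2).
So -4·t + 21 = 2·10.5 = 21 ⇒ t = 0.

0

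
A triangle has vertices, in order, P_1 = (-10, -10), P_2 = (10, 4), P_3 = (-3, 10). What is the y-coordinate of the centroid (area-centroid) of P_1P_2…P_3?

Apply the shoelace (surveyor's) formula. First the cross-terms c_i = x_i·y_{i+1} − x_{i+1}·y_i:
  60, 112, 130  ⇒  2A = 302, A = 151.
Then Σ (y_i + y_{i+1})·c_i = 1208, so ȳ = 1208 / (6·151) = 4/3.

4/3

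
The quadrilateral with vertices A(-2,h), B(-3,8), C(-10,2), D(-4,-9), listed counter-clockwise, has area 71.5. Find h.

-5

Write out the shoelace sum; only the two edges meeting at A involve h:
2·Area = [((-4)·h − (-2)·(-9)) + ((-2)·8 − (-3)·h)] + 172
       = -1·h + 138 = 143
⇒ h = -5.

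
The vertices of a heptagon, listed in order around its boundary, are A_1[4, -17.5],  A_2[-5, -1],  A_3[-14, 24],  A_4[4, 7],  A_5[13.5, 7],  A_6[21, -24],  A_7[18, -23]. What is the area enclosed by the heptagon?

Apply the shoelace (surveyor's) formula: 2A = Σ (x_i·y_{i+1} − x_{i+1}·y_i), indices taken mod 7.
Σ = (-91.5) + (-134) + (-194) + (-66.5) + (-471) + (-51) + (-223) = -1231
Area = |Σ|/2 = 615.5.

615.5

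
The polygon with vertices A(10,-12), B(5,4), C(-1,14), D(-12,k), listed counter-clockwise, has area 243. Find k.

0

Write out the shoelace sum; only the two edges meeting at D involve k:
2·Area = [((-1)·k − (-12)·14) + ((-12)·(-12) − 10·k)] + 174
       = -11·k + 486 = 486
⇒ k = 0.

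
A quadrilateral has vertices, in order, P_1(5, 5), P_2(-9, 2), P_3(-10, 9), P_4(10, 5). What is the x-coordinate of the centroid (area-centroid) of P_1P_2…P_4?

-438/121

Apply the surveyor's formula. First the cross-terms c_i = x_i·y_{i+1} − x_{i+1}·y_i:
  55, -61, -140, 25  ⇒  2A = -121, A = -60.5.
Then Σ (x_i + x_{i+1})·c_i = 1314, so x̄ = 1314 / (6·(-60.5)) = -438/121.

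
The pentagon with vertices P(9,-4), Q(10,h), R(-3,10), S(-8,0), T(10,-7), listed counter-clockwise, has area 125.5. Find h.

Write out the shoelace sum; only the two edges meeting at Q involve h:
2·Area = [(9·h − 10·(-4)) + (10·10 − (-3)·h)] + 159
       = 12·h + 299 = 251
⇒ h = -4.

-4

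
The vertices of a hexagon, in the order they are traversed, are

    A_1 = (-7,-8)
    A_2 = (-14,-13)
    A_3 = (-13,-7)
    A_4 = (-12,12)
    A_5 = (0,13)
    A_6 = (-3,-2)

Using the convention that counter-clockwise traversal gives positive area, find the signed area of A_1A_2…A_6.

Apply the shoelace (surveyor's) formula: 2A = Σ (x_i·y_{i+1} − x_{i+1}·y_i), indices taken mod 6.
Σ = (-21) + (-71) + (-240) + (-156) + (39) + (10) = -439
Signed area = Σ/2 = -219.5 (negative ⇒ clockwise traversal).

-219.5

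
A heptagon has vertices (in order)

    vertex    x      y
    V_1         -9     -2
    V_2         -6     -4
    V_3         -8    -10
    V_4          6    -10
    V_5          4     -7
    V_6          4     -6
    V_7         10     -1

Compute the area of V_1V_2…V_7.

110.5

Apply the shoelace (surveyor's) formula: 2A = Σ (x_i·y_{i+1} − x_{i+1}·y_i), indices taken mod 7.
Σ = (24) + (28) + (140) + (-2) + (4) + (56) + (-29) = 221
Area = |Σ|/2 = 110.5.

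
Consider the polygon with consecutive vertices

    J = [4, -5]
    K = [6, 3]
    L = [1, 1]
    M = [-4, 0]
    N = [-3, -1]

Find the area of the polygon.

Apply the surveyor's formula: 2A = Σ (x_i·y_{i+1} − x_{i+1}·y_i), indices taken mod 5.
Cross-terms: 42, 3, 4, 4, 19  ⇒  Σ = 72
Area = |Σ|/2 = 36.

36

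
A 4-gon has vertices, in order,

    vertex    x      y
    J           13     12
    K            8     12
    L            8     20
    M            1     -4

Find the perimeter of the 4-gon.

58

|JK| = √((-5)² + (0)²) = √25 = 5
|KL| = √((0)² + (8)²) = √64 = 8
|LM| = √((-7)² + (-24)²) = √625 = 25
|MJ| = √((12)² + (16)²) = √400 = 20
Perimeter = 5 + 8 + 25 + 20 = 58.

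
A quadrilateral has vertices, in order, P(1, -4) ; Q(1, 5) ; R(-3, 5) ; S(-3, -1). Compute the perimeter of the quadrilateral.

24

|PQ| = √((0)² + (9)²) = √81 = 9
|QR| = √((-4)² + (0)²) = √16 = 4
|RS| = √((0)² + (-6)²) = √36 = 6
|SP| = √((4)² + (-3)²) = √25 = 5
Perimeter = 9 + 4 + 6 + 5 = 24.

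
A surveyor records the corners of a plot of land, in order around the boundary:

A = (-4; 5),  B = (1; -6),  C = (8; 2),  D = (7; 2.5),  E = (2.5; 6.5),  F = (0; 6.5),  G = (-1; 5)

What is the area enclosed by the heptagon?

76

Cross-terms: 19, 50, 6, 39.25, 16.25, 6.5, 15  ⇒  Σ = 152
Area = |Σ|/2 = 76.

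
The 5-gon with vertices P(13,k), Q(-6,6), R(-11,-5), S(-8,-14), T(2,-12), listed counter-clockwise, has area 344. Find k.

15

The doubled signed area Σ (x_i y_{i+1} − x_{i+1} y_i) is linear in k.
With k=0 it equals 568; the coefficient of k is 8 (from the two edges through P).
So 8·k + 568 = 2·344 = 688 ⇒ k = 15.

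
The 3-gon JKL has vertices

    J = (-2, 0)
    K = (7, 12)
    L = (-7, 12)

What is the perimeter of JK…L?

|JK| = √((9)² + (12)²) = √225 = 15
|KL| = √((-14)² + (0)²) = √196 = 14
|LJ| = √((5)² + (-12)²) = √169 = 13
Perimeter = 15 + 14 + 13 = 42.

42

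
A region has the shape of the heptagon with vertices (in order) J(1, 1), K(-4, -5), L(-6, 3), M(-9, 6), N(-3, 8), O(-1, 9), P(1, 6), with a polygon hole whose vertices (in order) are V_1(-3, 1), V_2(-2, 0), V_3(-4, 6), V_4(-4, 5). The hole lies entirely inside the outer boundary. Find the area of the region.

Outer boundary:
Apply the surveyor's formula: 2A = Σ (x_i·y_{i+1} − x_{i+1}·y_i), indices taken mod 7.
J→K: (1)(-5) − (-4)(1) = -1
K→L: (-4)(3) − (-6)(-5) = -42
L→M: (-6)(6) − (-9)(3) = -9
M→N: (-9)(8) − (-3)(6) = -54
N→O: (-3)(9) − (-1)(8) = -19
O→P: (-1)(6) − (1)(9) = -15
P→J: (1)(1) − (1)(6) = -5
Σ = -145
Area = |Σ|/2 = 72.5.
Hole:
Apply the surveyor's formula: 2A = Σ (x_i·y_{i+1} − x_{i+1}·y_i), indices taken mod 4.
Cross-terms: 2, -12, 4, 11  ⇒  Σ = 5
Area = |Σ|/2 = 2.5.
Net area = 72.5 − 2.5 = 70.

70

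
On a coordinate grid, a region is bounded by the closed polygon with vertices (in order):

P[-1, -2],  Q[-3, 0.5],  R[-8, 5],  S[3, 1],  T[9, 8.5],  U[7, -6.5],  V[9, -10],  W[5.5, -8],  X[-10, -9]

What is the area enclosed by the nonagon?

Apply Gauss's area formula: 2A = Σ (x_i·y_{i+1} − x_{i+1}·y_i), indices taken mod 9.
Σ = (-6.5) + (-11) + (-23) + (16.5) + (-118) + (-11.5) + (-17) + (-129.5) + (11) = -289
Area = |Σ|/2 = 144.5.

144.5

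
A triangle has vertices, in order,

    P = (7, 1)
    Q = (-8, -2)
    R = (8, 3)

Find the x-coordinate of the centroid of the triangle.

Apply the surveyor's formula. First the cross-terms c_i = x_i·y_{i+1} − x_{i+1}·y_i:
  -6, -8, -13  ⇒  2A = -27, A = -13.5.
Then Σ (x_i + x_{i+1})·c_i = -189, so x̄ = -189 / (6·(-13.5)) = 7/3.

7/3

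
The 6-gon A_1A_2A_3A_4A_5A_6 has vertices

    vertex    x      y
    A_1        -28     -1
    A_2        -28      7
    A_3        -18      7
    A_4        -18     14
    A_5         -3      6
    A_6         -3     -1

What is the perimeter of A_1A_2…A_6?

|A_1A_2| = √((0)² + (8)²) = √64 = 8
|A_2A_3| = √((10)² + (0)²) = √100 = 10
|A_3A_4| = √((0)² + (7)²) = √49 = 7
|A_4A_5| = √((15)² + (-8)²) = √289 = 17
|A_5A_6| = √((0)² + (-7)²) = √49 = 7
|A_6A_1| = √((-25)² + (0)²) = √625 = 25
Perimeter = 8 + 10 + 7 + 17 + 7 + 25 = 74.

74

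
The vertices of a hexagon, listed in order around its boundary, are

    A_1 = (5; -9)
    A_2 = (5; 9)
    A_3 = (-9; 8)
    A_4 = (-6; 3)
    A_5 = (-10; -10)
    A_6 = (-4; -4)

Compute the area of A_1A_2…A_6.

189

Apply the shoelace formula: 2A = Σ (x_i·y_{i+1} − x_{i+1}·y_i), indices taken mod 6.
Σ = (90) + (121) + (21) + (90) + (0) + (56) = 378
Area = |Σ|/2 = 189.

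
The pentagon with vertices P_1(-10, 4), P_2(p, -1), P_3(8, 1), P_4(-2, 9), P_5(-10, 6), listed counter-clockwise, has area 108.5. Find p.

-9

The doubled signed area Σ (x_i y_{i+1} − x_{i+1} y_i) is linear in p.
With p=0 it equals 190; the coefficient of p is -3 (from the two edges through P_2).
So -3·p + 190 = 2·108.5 = 217 ⇒ p = -9.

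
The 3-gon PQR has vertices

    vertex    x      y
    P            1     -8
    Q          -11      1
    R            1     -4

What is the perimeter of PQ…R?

|PQ| = √((-12)² + (9)²) = √225 = 15
|QR| = √((12)² + (-5)²) = √169 = 13
|RP| = √((0)² + (-4)²) = √16 = 4
Perimeter = 15 + 13 + 4 = 32.

32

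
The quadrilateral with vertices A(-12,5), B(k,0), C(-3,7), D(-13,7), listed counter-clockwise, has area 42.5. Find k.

Write out the shoelace sum; only the two edges meeting at B involve k:
2·Area = [((-12)·0 − k·5) + (k·7 − (-3)·0)] + 89
       = 2·k + 89 = 85
⇒ k = -2.

-2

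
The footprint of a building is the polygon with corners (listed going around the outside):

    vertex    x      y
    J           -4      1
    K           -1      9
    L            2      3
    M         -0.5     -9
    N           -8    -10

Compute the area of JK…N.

Apply the shoelace (surveyor's) formula: 2A = Σ (x_i·y_{i+1} − x_{i+1}·y_i), indices taken mod 5.
Σ = (-35) + (-21) + (-16.5) + (-67) + (-48) = -187.5
Area = |Σ|/2 = 93.75.

93.75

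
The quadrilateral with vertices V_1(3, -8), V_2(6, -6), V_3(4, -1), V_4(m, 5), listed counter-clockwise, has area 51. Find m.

-7

Write out the shoelace sum; only the two edges meeting at V_4 involve m:
2·Area = [(4·5 − m·(-1)) + (m·(-8) − 3·5)] + 48
       = -7·m + 53 = 102
⇒ m = -7.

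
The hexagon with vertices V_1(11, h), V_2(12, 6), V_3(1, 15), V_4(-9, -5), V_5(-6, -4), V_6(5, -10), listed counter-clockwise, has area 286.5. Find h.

The doubled signed area Σ (x_i y_{i+1} − x_{i+1} y_i) is linear in h.
With h=0 it equals 566; the coefficient of h is -7 (from the two edges through V_1).
So -7·h + 566 = 2·286.5 = 573 ⇒ h = -1.

-1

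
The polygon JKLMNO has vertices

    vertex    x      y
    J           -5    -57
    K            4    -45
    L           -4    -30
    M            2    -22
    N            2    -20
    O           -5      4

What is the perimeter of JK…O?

130

|JK| = √((9)² + (12)²) = √225 = 15
|KL| = √((-8)² + (15)²) = √289 = 17
|LM| = √((6)² + (8)²) = √100 = 10
|MN| = √((0)² + (2)²) = √4 = 2
|NO| = √((-7)² + (24)²) = √625 = 25
|OJ| = √((0)² + (-61)²) = √3721 = 61
Perimeter = 15 + 17 + 10 + 2 + 25 + 61 = 130.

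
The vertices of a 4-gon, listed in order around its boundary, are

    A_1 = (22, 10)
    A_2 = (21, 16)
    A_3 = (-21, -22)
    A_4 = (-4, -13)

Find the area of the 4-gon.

Apply the shoelace (surveyor's) formula: 2A = Σ (x_i·y_{i+1} − x_{i+1}·y_i), indices taken mod 4.
A_1→A_2: (22)(16) − (21)(10) = 142
A_2→A_3: (21)(-22) − (-21)(16) = -126
A_3→A_4: (-21)(-13) − (-4)(-22) = 185
A_4→A_1: (-4)(10) − (22)(-13) = 246
Σ = 447
Area = |Σ|/2 = 223.5.

223.5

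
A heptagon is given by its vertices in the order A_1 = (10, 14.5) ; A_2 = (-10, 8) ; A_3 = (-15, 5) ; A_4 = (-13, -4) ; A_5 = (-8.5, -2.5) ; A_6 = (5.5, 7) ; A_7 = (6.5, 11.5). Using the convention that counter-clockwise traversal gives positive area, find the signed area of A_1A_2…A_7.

184.875

Cross-terms: 225, 70, 125, -1.5, -45.75, 17.75, -20.75  ⇒  Σ = 369.75
Signed area = Σ/2 = 184.875 (positive ⇒ counter-clockwise traversal).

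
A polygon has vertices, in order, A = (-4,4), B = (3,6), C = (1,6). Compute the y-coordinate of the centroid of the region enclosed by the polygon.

16/3

Apply Gauss's area formula. First the cross-terms c_i = x_i·y_{i+1} − x_{i+1}·y_i:
  -36, 12, 28  ⇒  2A = 4, A = 2.
Then Σ (y_i + y_{i+1})·c_i = 64, so ȳ = 64 / (6·2) = 16/3.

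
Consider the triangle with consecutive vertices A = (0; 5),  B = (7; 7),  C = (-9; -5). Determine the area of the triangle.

26

Σ = (-35) + (28) + (-45) = -52
Area = |Σ|/2 = 26.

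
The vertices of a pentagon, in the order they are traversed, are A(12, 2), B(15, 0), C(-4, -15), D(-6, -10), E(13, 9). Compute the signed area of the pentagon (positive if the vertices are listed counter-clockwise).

A→B: (12)(0) − (15)(2) = -30
B→C: (15)(-15) − (-4)(0) = -225
C→D: (-4)(-10) − (-6)(-15) = -50
D→E: (-6)(9) − (13)(-10) = 76
E→A: (13)(2) − (12)(9) = -82
Σ = -311
Signed area = Σ/2 = -155.5 (negative ⇒ clockwise traversal).

-155.5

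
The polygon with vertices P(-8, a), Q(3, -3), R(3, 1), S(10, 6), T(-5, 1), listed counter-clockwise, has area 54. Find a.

-2

Write out the shoelace sum; only the two edges meeting at P involve a:
2·Area = [((-5)·a − (-8)·1) + ((-8)·(-3) − 3·a)] + 60
       = -8·a + 92 = 108
⇒ a = -2.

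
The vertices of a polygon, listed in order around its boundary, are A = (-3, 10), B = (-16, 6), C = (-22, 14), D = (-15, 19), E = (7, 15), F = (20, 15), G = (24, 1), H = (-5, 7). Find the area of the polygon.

453.5

Apply the shoelace formula: 2A = Σ (x_i·y_{i+1} − x_{i+1}·y_i), indices taken mod 8.
Σ = (142) + (-92) + (-208) + (-358) + (-195) + (-340) + (173) + (-29) = -907
Area = |Σ|/2 = 453.5.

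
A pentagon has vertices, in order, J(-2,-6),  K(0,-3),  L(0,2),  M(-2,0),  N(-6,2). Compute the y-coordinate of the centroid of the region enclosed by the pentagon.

-107/69

Apply the surveyor's formula. First the cross-terms c_i = x_i·y_{i+1} − x_{i+1}·y_i:
  6, 0, 4, -4, 40  ⇒  2A = 46, A = 23.
Then Σ (y_i + y_{i+1})·c_i = -214, so ȳ = -214 / (6·23) = -107/69.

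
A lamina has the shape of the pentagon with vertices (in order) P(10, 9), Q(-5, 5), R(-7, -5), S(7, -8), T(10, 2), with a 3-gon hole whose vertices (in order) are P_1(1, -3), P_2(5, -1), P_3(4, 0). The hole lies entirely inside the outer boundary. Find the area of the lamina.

202

Outer boundary:
Apply Gauss's area formula: 2A = Σ (x_i·y_{i+1} − x_{i+1}·y_i), indices taken mod 5.
Σ = (95) + (60) + (91) + (94) + (70) = 410
Area = |Σ|/2 = 205.
Hole:
Σ = (14) + (4) + (-12) = 6
Area = |Σ|/2 = 3.
Net area = 205 − 3 = 202.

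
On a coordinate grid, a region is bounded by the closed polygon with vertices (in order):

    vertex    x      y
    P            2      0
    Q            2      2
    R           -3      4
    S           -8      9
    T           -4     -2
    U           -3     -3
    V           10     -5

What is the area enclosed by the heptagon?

68

Σ = (4) + (14) + (5) + (52) + (6) + (45) + (10) = 136
Area = |Σ|/2 = 68.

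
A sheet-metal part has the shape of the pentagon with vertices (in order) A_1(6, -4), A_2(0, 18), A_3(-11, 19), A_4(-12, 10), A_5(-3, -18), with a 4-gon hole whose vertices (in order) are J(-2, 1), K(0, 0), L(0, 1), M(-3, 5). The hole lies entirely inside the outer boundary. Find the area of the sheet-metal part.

390

Outer boundary:
Apply Gauss's area formula: 2A = Σ (x_i·y_{i+1} − x_{i+1}·y_i), indices taken mod 5.
A_1→A_2: (6)(18) − (0)(-4) = 108
A_2→A_3: (0)(19) − (-11)(18) = 198
A_3→A_4: (-11)(10) − (-12)(19) = 118
A_4→A_5: (-12)(-18) − (-3)(10) = 246
A_5→A_1: (-3)(-4) − (6)(-18) = 120
Σ = 790
Area = |Σ|/2 = 395.
Hole:
Σ = (0) + (0) + (3) + (7) = 10
Area = |Σ|/2 = 5.
Net area = 395 − 5 = 390.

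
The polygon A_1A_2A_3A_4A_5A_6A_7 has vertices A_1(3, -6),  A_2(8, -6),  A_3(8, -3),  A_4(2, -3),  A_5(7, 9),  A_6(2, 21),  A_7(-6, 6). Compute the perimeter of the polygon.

|A_1A_2| = √((5)² + (0)²) = √25 = 5
|A_2A_3| = √((0)² + (3)²) = √9 = 3
|A_3A_4| = √((-6)² + (0)²) = √36 = 6
|A_4A_5| = √((5)² + (12)²) = √169 = 13
|A_5A_6| = √((-5)² + (12)²) = √169 = 13
|A_6A_7| = √((-8)² + (-15)²) = √289 = 17
|A_7A_1| = √((9)² + (-12)²) = √225 = 15
Perimeter = 5 + 3 + 6 + 13 + 13 + 17 + 15 = 72.

72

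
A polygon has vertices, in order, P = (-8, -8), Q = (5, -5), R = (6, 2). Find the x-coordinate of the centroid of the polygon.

Apply Gauss's area formula. First the cross-terms c_i = x_i·y_{i+1} − x_{i+1}·y_i:
  80, 40, -32  ⇒  2A = 88, A = 44.
Then Σ (x_i + x_{i+1})·c_i = 264, so x̄ = 264 / (6·44) = 1.

1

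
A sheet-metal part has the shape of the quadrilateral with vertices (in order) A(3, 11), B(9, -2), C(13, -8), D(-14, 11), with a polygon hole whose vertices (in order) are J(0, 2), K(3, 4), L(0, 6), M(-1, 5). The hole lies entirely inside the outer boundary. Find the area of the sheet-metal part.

Outer boundary:
Apply the shoelace (surveyor's) formula: 2A = Σ (x_i·y_{i+1} − x_{i+1}·y_i), indices taken mod 4.
Σ = (-105) + (-46) + (31) + (-187) = -307
Area = |Σ|/2 = 153.5.
Hole:
Apply the shoelace formula: 2A = Σ (x_i·y_{i+1} − x_{i+1}·y_i), indices taken mod 4.
Σ = (-6) + (18) + (6) + (-2) = 16
Area = |Σ|/2 = 8.
Net area = 153.5 − 8 = 145.5.

145.5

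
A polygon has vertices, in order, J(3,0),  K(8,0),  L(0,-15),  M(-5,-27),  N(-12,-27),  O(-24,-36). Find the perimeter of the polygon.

102

|JK| = √((5)² + (0)²) = √25 = 5
|KL| = √((-8)² + (-15)²) = √289 = 17
|LM| = √((-5)² + (-12)²) = √169 = 13
|MN| = √((-7)² + (0)²) = √49 = 7
|NO| = √((-12)² + (-9)²) = √225 = 15
|OJ| = √((27)² + (36)²) = √2025 = 45
Perimeter = 5 + 17 + 13 + 7 + 15 + 45 = 102.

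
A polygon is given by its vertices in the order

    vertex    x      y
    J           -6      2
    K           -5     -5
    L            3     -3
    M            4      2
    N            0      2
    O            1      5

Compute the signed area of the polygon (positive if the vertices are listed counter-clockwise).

63

Apply Gauss's area formula: 2A = Σ (x_i·y_{i+1} − x_{i+1}·y_i), indices taken mod 6.
Σ = (40) + (30) + (18) + (8) + (-2) + (32) = 126
Signed area = Σ/2 = 63 (positive ⇒ counter-clockwise traversal).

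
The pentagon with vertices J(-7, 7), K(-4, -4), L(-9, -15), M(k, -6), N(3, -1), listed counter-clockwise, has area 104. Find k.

3

The doubled signed area Σ (x_i y_{i+1} − x_{i+1} y_i) is linear in k.
With k=0 it equals 166; the coefficient of k is 14 (from the two edges through M).
So 14·k + 166 = 2·104 = 208 ⇒ k = 3.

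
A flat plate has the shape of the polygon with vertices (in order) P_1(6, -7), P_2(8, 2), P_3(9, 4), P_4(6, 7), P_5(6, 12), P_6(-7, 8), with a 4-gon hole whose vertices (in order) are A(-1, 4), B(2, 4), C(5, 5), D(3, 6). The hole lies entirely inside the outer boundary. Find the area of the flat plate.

Outer boundary:
Apply the surveyor's formula: 2A = Σ (x_i·y_{i+1} − x_{i+1}·y_i), indices taken mod 6.
P_1→P_2: (6)(2) − (8)(-7) = 68
P_2→P_3: (8)(4) − (9)(2) = 14
P_3→P_4: (9)(7) − (6)(4) = 39
P_4→P_5: (6)(12) − (6)(7) = 30
P_5→P_6: (6)(8) − (-7)(12) = 132
P_6→P_1: (-7)(-7) − (6)(8) = 1
Σ = 284
Area = |Σ|/2 = 142.
Hole:
Apply Gauss's area formula: 2A = Σ (x_i·y_{i+1} − x_{i+1}·y_i), indices taken mod 4.
Cross-terms: -12, -10, 15, 18  ⇒  Σ = 11
Area = |Σ|/2 = 5.5.
Net area = 142 − 5.5 = 136.5.

136.5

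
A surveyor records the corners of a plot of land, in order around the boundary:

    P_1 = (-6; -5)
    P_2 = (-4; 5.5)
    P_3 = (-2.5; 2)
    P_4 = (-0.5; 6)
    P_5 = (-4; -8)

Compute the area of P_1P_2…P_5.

P_1→P_2: (-6)(5.5) − (-4)(-5) = -53
P_2→P_3: (-4)(2) − (-2.5)(5.5) = 5.75
P_3→P_4: (-2.5)(6) − (-0.5)(2) = -14
P_4→P_5: (-0.5)(-8) − (-4)(6) = 28
P_5→P_1: (-4)(-5) − (-6)(-8) = -28
Σ = -61.25
Area = |Σ|/2 = 30.625.

30.625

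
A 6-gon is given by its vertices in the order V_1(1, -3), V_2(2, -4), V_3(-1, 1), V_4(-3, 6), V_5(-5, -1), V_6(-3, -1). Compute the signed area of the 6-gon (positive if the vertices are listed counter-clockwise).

21

Apply the shoelace formula: 2A = Σ (x_i·y_{i+1} − x_{i+1}·y_i), indices taken mod 6.
Σ = (2) + (-2) + (-3) + (33) + (2) + (10) = 42
Signed area = Σ/2 = 21 (positive ⇒ counter-clockwise traversal).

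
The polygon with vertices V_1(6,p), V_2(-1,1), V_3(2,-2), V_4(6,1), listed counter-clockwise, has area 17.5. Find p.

Write out the shoelace sum; only the two edges meeting at V_1 involve p:
2·Area = [(6·p − 6·1) + (6·1 − (-1)·p)] + 14
       = 7·p + 14 = 35
⇒ p = 3.

3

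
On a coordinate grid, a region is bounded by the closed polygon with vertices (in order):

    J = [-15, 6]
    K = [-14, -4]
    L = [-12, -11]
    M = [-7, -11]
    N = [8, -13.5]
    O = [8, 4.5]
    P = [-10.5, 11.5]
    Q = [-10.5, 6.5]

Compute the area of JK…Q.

Apply the shoelace (surveyor's) formula: 2A = Σ (x_i·y_{i+1} − x_{i+1}·y_i), indices taken mod 8.
J→K: (-15)(-4) − (-14)(6) = 144
K→L: (-14)(-11) − (-12)(-4) = 106
L→M: (-12)(-11) − (-7)(-11) = 55
M→N: (-7)(-13.5) − (8)(-11) = 182.5
N→O: (8)(4.5) − (8)(-13.5) = 144
O→P: (8)(11.5) − (-10.5)(4.5) = 139.25
P→Q: (-10.5)(6.5) − (-10.5)(11.5) = 52.5
Q→J: (-10.5)(6) − (-15)(6.5) = 34.5
Σ = 857.75
Area = |Σ|/2 = 428.875.

428.875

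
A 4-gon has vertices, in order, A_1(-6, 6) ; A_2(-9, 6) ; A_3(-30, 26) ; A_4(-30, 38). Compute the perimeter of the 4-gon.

84

|A_1A_2| = √((-3)² + (0)²) = √9 = 3
|A_2A_3| = √((-21)² + (20)²) = √841 = 29
|A_3A_4| = √((0)² + (12)²) = √144 = 12
|A_4A_1| = √((24)² + (-32)²) = √1600 = 40
Perimeter = 3 + 29 + 12 + 40 = 84.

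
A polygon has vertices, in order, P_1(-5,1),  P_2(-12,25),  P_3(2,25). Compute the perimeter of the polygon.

64

|P_1P_2| = √((-7)² + (24)²) = √625 = 25
|P_2P_3| = √((14)² + (0)²) = √196 = 14
|P_3P_1| = √((-7)² + (-24)²) = √625 = 25
Perimeter = 25 + 14 + 25 = 64.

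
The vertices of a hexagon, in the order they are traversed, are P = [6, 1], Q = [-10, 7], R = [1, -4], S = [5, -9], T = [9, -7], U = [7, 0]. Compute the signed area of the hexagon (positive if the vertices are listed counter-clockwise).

Apply the shoelace formula: 2A = Σ (x_i·y_{i+1} − x_{i+1}·y_i), indices taken mod 6.
Cross-terms: 52, 33, 11, 46, 49, 7  ⇒  Σ = 198
Signed area = Σ/2 = 99 (positive ⇒ counter-clockwise traversal).

99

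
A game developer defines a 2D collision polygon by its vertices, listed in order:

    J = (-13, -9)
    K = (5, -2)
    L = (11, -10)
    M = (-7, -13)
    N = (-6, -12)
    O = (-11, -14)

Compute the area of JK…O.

Σ = (71) + (-28) + (-213) + (6) + (-48) + (-83) = -295
Area = |Σ|/2 = 147.5.

147.5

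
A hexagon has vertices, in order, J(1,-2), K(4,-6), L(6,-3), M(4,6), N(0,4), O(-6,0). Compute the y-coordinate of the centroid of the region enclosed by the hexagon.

Apply Gauss's area formula. First the cross-terms c_i = x_i·y_{i+1} − x_{i+1}·y_i:
  2, 24, 48, 16, 24, 12  ⇒  2A = 126, A = 63.
Then Σ (y_i + y_{i+1})·c_i = 144, so ȳ = 144 / (6·63) = 8/21.

8/21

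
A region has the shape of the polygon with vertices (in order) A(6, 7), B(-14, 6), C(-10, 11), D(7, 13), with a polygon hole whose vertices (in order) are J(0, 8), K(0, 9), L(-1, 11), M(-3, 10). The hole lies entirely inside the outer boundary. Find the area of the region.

Outer boundary:
Apply Gauss's area formula: 2A = Σ (x_i·y_{i+1} − x_{i+1}·y_i), indices taken mod 4.
Cross-terms: 134, -94, -207, -29  ⇒  Σ = -196
Area = |Σ|/2 = 98.
Hole:
J→K: (0)(9) − (0)(8) = 0
K→L: (0)(11) − (-1)(9) = 9
L→M: (-1)(10) − (-3)(11) = 23
M→J: (-3)(8) − (0)(10) = -24
Σ = 8
Area = |Σ|/2 = 4.
Net area = 98 − 4 = 94.

94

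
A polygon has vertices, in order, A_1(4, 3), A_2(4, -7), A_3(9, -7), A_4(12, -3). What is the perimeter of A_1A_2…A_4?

30

|A_1A_2| = √((0)² + (-10)²) = √100 = 10
|A_2A_3| = √((5)² + (0)²) = √25 = 5
|A_3A_4| = √((3)² + (4)²) = √25 = 5
|A_4A_1| = √((-8)² + (6)²) = √100 = 10
Perimeter = 10 + 5 + 5 + 10 = 30.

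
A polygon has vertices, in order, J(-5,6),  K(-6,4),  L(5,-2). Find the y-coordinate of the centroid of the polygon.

8/3

Apply the surveyor's formula. First the cross-terms c_i = x_i·y_{i+1} − x_{i+1}·y_i:
  16, -8, 20  ⇒  2A = 28, A = 14.
Then Σ (y_i + y_{i+1})·c_i = 224, so ȳ = 224 / (6·14) = 8/3.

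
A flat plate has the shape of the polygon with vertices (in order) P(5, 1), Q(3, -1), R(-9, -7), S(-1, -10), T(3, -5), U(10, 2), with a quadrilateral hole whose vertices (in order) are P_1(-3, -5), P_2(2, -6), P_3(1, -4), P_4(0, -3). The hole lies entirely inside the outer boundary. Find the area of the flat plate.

61

Outer boundary:
Σ = (-8) + (-30) + (83) + (35) + (56) + (0) = 136
Area = |Σ|/2 = 68.
Hole:
Apply the shoelace formula: 2A = Σ (x_i·y_{i+1} − x_{i+1}·y_i), indices taken mod 4.
Cross-terms: 28, -2, -3, -9  ⇒  Σ = 14
Area = |Σ|/2 = 7.
Net area = 68 − 7 = 61.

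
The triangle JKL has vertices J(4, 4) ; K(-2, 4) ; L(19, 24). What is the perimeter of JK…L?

60

|JK| = √((-6)² + (0)²) = √36 = 6
|KL| = √((21)² + (20)²) = √841 = 29
|LJ| = √((-15)² + (-20)²) = √625 = 25
Perimeter = 6 + 29 + 25 = 60.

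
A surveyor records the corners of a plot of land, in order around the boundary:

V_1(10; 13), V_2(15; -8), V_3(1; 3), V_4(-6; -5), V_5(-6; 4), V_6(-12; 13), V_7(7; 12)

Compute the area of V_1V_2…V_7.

278.5

Apply the shoelace formula: 2A = Σ (x_i·y_{i+1} − x_{i+1}·y_i), indices taken mod 7.
V_1→V_2: (10)(-8) − (15)(13) = -275
V_2→V_3: (15)(3) − (1)(-8) = 53
V_3→V_4: (1)(-5) − (-6)(3) = 13
V_4→V_5: (-6)(4) − (-6)(-5) = -54
V_5→V_6: (-6)(13) − (-12)(4) = -30
V_6→V_7: (-12)(12) − (7)(13) = -235
V_7→V_1: (7)(13) − (10)(12) = -29
Σ = -557
Area = |Σ|/2 = 278.5.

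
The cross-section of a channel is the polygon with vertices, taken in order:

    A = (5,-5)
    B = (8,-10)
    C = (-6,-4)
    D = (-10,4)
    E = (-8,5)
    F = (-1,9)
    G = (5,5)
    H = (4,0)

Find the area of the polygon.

Apply the shoelace formula: 2A = Σ (x_i·y_{i+1} − x_{i+1}·y_i), indices taken mod 8.
A→B: (5)(-10) − (8)(-5) = -10
B→C: (8)(-4) − (-6)(-10) = -92
C→D: (-6)(4) − (-10)(-4) = -64
D→E: (-10)(5) − (-8)(4) = -18
E→F: (-8)(9) − (-1)(5) = -67
F→G: (-1)(5) − (5)(9) = -50
G→H: (5)(0) − (4)(5) = -20
H→A: (4)(-5) − (5)(0) = -20
Σ = -341
Area = |Σ|/2 = 170.5.

170.5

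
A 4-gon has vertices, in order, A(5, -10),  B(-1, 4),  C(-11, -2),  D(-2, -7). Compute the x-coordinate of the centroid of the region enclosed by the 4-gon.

-54/23

Apply the surveyor's formula. First the cross-terms c_i = x_i·y_{i+1} − x_{i+1}·y_i:
  10, 46, 73, 55  ⇒  2A = 184, A = 92.
Then Σ (x_i + x_{i+1})·c_i = -1296, so x̄ = -1296 / (6·92) = -54/23.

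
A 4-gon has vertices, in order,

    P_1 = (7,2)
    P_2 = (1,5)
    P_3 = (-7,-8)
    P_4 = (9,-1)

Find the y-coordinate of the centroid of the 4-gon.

Apply the shoelace formula. First the cross-terms c_i = x_i·y_{i+1} − x_{i+1}·y_i:
  33, 27, 79, 25  ⇒  2A = 164, A = 82.
Then Σ (y_i + y_{i+1})·c_i = -536, so ȳ = -536 / (6·82) = -134/123.

-134/123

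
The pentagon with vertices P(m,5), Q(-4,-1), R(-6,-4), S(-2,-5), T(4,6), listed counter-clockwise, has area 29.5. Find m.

Write out the shoelace sum; only the two edges meeting at P involve m:
2·Area = [(4·5 − m·6) + (m·(-1) − (-4)·5)] + 40
       = -7·m + 80 = 59
⇒ m = 3.

3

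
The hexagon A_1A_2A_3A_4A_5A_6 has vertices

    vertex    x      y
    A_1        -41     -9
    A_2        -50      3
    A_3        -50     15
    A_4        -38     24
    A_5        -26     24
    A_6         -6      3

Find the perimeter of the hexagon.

|A_1A_2| = √((-9)² + (12)²) = √225 = 15
|A_2A_3| = √((0)² + (12)²) = √144 = 12
|A_3A_4| = √((12)² + (9)²) = √225 = 15
|A_4A_5| = √((12)² + (0)²) = √144 = 12
|A_5A_6| = √((20)² + (-21)²) = √841 = 29
|A_6A_1| = √((-35)² + (-12)²) = √1369 = 37
Perimeter = 15 + 12 + 15 + 12 + 29 + 37 = 120.

120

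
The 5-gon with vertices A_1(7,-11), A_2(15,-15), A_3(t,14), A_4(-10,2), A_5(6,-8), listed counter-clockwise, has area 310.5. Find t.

9

The doubled signed area Σ (x_i y_{i+1} − x_{i+1} y_i) is linear in t.
With t=0 it equals 468; the coefficient of t is 17 (from the two edges through A_3).
So 17·t + 468 = 2·310.5 = 621 ⇒ t = 9.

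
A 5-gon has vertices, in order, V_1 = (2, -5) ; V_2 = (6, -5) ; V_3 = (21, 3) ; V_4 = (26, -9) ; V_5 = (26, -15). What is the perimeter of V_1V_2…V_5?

66

|V_1V_2| = √((4)² + (0)²) = √16 = 4
|V_2V_3| = √((15)² + (8)²) = √289 = 17
|V_3V_4| = √((5)² + (-12)²) = √169 = 13
|V_4V_5| = √((0)² + (-6)²) = √36 = 6
|V_5V_1| = √((-24)² + (10)²) = √676 = 26
Perimeter = 4 + 17 + 13 + 6 + 26 = 66.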